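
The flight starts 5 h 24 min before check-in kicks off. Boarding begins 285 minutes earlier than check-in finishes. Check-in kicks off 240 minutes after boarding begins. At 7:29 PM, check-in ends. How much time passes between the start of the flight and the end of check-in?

6 hours 9 minutes

Boarding starts at 7:29 PM − 285 min = 2:44 PM.
Check-in starts at 2:44 PM + 240 min = 6:44 PM.
The flight starts at 6:44 PM − 324 min = 1:20 PM.
From 1:20 PM to 7:29 PM is 6 hours 9 minutes.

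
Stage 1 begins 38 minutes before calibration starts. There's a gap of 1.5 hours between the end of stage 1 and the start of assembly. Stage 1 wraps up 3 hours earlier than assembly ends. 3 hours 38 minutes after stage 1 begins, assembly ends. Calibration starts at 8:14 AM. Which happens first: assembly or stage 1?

Stage 1 starts at 8:14 AM − 38 min = 7:36 AM.
Assembly ends at 7:36 AM + 218 min = 11:14 AM.
Stage 1 ends at 11:14 AM − 180 min = 8:14 AM.
Assembly starts at 8:14 AM + 90 min = 9:44 AM.
Assembly starts at 9:44 AM and stage 1 starts at 7:36 AM, so stage 1 is first.

stage 1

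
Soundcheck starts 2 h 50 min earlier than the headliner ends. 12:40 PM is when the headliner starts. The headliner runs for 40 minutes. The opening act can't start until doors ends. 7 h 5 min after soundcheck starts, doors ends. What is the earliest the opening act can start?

5:35 PM

The headliner ends at 12:40 PM + 40 min = 1:20 PM.
Soundcheck starts at 1:20 PM − 170 min = 10:30 AM.
Doors ends at 10:30 AM + 425 min = 5:35 PM.
The opening act is bounded by doors, so the earliest it can start is 5:35 PM.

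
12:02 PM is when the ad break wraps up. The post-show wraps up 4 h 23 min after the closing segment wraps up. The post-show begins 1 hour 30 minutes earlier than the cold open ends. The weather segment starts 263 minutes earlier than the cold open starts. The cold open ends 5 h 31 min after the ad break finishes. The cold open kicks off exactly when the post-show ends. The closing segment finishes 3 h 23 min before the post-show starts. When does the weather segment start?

The cold open ends at 12:02 PM + 331 min = 5:33 PM.
The post-show starts at 5:33 PM − 90 min = 4:03 PM.
The closing segment ends at 4:03 PM − 203 min = 12:40 PM.
The post-show ends at 12:40 PM + 263 min = 5:03 PM.
So the cold open starts at 5:03 PM.
The weather segment starts at 5:03 PM − 263 min = 12:40 PM.

12:40 PM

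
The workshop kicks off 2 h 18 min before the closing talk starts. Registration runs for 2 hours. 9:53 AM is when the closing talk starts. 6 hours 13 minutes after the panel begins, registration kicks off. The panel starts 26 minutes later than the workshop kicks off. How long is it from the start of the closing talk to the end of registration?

The workshop starts at 9:53 AM − 138 min = 7:35 AM.
The panel starts at 7:35 AM + 26 min = 8:01 AM.
Registration starts at 8:01 AM + 373 min = 2:14 PM.
Registration ends at 2:14 PM + 120 min = 4:14 PM.
From 9:53 AM to 4:14 PM is 6 h 21 min.

6 h 21 min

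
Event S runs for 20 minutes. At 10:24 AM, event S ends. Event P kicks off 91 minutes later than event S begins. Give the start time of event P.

Event S starts at 10:24 AM − 20 min = 10:04 AM.
Event P starts at 10:04 AM + 91 min = 11:35 AM.

11:35 AM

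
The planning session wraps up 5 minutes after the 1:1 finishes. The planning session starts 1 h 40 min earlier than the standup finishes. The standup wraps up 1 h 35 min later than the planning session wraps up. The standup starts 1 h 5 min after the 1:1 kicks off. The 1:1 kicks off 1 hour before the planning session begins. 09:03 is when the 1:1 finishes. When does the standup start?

09:08

The planning session ends at 09:03 + 5 min = 09:08.
The standup ends at 09:08 + 95 min = 10:43.
The planning session starts at 10:43 − 100 min = 09:03.
The 1:1 starts at 09:03 − 60 min = 08:03.
The standup starts at 08:03 + 65 min = 09:08.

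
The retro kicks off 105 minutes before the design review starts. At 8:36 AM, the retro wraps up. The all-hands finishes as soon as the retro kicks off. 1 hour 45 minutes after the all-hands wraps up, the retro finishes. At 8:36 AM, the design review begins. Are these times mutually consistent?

Yes

The retro starts at 8:36 AM − 105 min = 6:51 AM.
So the all-hands ends at 6:51 AM.
The retro ends at 6:51 AM + 105 min = 8:36 AM.
That matches the stated 8:36 AM, so the schedule is consistent.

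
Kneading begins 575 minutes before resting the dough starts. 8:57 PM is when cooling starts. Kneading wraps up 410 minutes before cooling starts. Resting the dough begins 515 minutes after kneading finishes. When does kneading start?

1:07 PM

Kneading ends at 8:57 PM − 410 min = 2:07 PM.
Resting the dough starts at 2:07 PM + 515 min = 10:42 PM.
Kneading starts at 10:42 PM − 575 min = 1:07 PM.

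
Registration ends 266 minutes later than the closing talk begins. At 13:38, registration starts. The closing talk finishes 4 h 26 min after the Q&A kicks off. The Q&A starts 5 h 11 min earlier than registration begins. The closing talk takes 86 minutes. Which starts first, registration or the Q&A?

the Q&A

The Q&A starts at 13:38 − 311 min = 08:27.
Registration starts at 13:38 and the Q&A starts at 08:27, so the Q&A is first.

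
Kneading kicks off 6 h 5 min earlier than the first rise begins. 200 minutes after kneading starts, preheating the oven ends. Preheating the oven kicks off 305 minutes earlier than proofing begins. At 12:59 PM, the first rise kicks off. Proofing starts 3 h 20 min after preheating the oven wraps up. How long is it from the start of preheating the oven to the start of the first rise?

Kneading starts at 12:59 PM − 365 min = 6:54 AM.
Preheating the oven ends at 6:54 AM + 200 min = 10:14 AM.
Proofing starts at 10:14 AM + 200 min = 1:34 PM.
Preheating the oven starts at 1:34 PM − 305 min = 8:29 AM.
From 8:29 AM to 12:59 PM is 4.5 hours.

4.5 hours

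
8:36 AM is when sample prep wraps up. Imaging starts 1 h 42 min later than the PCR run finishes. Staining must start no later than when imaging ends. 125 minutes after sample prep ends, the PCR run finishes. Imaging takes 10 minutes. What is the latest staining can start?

12:33 PM

The PCR run ends at 8:36 AM + 125 min = 10:41 AM.
Imaging starts at 10:41 AM + 102 min = 12:23 PM.
Imaging ends at 12:23 PM + 10 min = 12:33 PM.
Staining is bounded by imaging, so the latest it can start is 12:33 PM.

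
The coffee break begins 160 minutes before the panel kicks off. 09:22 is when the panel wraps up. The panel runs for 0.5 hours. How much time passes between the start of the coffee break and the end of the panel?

3 hours 10 minutes

The panel starts at 09:22 − 30 min = 08:52.
The coffee break starts at 08:52 − 160 min = 06:12.
From 06:12 to 09:22 is 3 hours 10 minutes.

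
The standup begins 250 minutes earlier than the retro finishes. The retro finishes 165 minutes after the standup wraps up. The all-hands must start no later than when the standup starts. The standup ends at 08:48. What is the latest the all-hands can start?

07:23

The retro ends at 08:48 + 165 min = 11:33.
The standup starts at 11:33 − 250 min = 07:23.
The all-hands is bounded by the standup, so the latest it can start is 07:23.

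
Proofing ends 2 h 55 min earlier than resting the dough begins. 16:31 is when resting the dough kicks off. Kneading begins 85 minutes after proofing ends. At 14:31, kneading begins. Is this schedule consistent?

No

Proofing ends at 16:31 − 175 min = 13:36.
Kneading starts at 13:36 + 85 min = 15:01.
But kneading is also said to start at 14:31 — a 30-minute conflict.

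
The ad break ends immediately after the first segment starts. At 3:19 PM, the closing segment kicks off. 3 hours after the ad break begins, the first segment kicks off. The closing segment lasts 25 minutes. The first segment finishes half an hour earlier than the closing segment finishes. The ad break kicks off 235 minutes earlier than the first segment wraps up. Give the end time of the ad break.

2:19 PM

The closing segment ends at 3:19 PM + 25 min = 3:44 PM.
The first segment ends at 3:44 PM − 30 min = 3:14 PM.
The ad break starts at 3:14 PM − 235 min = 11:19 AM.
The first segment starts at 11:19 AM + 180 min = 2:19 PM.
So the ad break ends at 2:19 PM.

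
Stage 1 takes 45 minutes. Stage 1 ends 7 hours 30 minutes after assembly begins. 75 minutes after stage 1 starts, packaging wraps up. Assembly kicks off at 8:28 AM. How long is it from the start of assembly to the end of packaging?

Stage 1 ends at 8:28 AM + 450 min = 3:58 PM.
Stage 1 starts at 3:58 PM − 45 min = 3:13 PM.
Packaging ends at 3:13 PM + 75 min = 4:28 PM.
From 8:28 AM to 4:28 PM is 8 hours.

8 hours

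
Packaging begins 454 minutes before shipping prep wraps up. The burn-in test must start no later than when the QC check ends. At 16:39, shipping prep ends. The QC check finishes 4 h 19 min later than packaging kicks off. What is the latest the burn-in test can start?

Packaging starts at 16:39 − 454 min = 09:05.
The QC check ends at 09:05 + 259 min = 13:24.
The burn-in test is bounded by the QC check, so the latest it can start is 13:24.

13:24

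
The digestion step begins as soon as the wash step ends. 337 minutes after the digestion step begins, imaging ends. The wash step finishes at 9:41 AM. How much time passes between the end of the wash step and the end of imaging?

The digestion step starts at 9:41 AM.
Imaging ends at 9:41 AM + 337 min = 3:18 PM.
From 9:41 AM to 3:18 PM is 5 h 37 min.

5 h 37 min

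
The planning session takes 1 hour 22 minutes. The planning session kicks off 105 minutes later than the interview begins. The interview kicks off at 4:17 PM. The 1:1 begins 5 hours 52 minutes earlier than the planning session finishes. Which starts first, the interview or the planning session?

The planning session starts at 4:17 PM + 105 min = 6:02 PM.
The interview starts at 4:17 PM and the planning session starts at 6:02 PM, so the interview is first.

the interview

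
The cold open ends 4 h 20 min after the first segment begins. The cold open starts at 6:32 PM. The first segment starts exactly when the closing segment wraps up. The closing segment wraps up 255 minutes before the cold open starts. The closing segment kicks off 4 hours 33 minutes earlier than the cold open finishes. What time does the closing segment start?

The closing segment ends at 6:32 PM − 255 min = 2:17 PM.
So the first segment starts at 2:17 PM.
The cold open ends at 2:17 PM + 260 min = 6:37 PM.
The closing segment starts at 6:37 PM − 273 min = 2:04 PM.

2:04 PM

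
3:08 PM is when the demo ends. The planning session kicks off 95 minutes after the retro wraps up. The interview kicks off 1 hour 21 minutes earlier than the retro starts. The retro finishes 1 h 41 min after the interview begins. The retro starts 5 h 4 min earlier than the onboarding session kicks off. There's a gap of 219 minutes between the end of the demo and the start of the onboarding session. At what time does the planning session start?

The onboarding session starts at 3:08 PM + 219 min = 6:47 PM.
The retro starts at 6:47 PM − 304 min = 1:43 PM.
The interview starts at 1:43 PM − 81 min = 12:22 PM.
The retro ends at 12:22 PM + 101 min = 2:03 PM.
The planning session starts at 2:03 PM + 95 min = 3:38 PM.

3:38 PM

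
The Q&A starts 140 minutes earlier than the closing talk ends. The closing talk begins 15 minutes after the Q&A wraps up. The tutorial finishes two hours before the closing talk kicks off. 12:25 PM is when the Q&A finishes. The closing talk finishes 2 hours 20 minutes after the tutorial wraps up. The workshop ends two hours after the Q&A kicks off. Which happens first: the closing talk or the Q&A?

the Q&A

The closing talk starts at 12:25 PM + 15 min = 12:40 PM.
The tutorial ends at 12:40 PM − 120 min = 10:40 AM.
The closing talk ends at 10:40 AM + 140 min = 1:00 PM.
The Q&A starts at 1:00 PM − 140 min = 10:40 AM.
The closing talk starts at 12:40 PM and the Q&A starts at 10:40 AM, so the Q&A is first.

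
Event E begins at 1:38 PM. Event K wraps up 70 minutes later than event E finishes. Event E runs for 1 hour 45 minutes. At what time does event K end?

Event E ends at 1:38 PM + 105 min = 3:23 PM.
Event K ends at 3:23 PM + 70 min = 4:33 PM.

4:33 PM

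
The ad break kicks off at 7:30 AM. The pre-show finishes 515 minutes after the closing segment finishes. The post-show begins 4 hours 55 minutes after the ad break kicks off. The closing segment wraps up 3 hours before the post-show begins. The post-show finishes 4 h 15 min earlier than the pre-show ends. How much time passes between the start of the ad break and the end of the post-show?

6 hours 15 minutes

The post-show starts at 7:30 AM + 295 min = 12:25 PM.
The closing segment ends at 12:25 PM − 180 min = 9:25 AM.
The pre-show ends at 9:25 AM + 515 min = 6:00 PM.
The post-show ends at 6:00 PM − 255 min = 1:45 PM.
From 7:30 AM to 1:45 PM is 6 hours 15 minutes.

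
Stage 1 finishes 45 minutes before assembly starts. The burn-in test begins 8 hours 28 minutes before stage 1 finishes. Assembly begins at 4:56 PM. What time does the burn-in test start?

Stage 1 ends at 4:56 PM − 45 min = 4:11 PM.
The burn-in test starts at 4:11 PM − 508 min = 7:43 AM.

7:43 AM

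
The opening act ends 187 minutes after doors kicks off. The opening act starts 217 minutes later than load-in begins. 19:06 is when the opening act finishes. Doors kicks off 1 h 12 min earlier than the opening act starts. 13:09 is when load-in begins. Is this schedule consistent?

The opening act starts at 13:09 + 217 min = 16:46.
Doors starts at 16:46 − 72 min = 15:34.
The opening act ends at 15:34 + 187 min = 18:41.
But the opening act is also said to end at 19:06 — a 25-minute conflict.

No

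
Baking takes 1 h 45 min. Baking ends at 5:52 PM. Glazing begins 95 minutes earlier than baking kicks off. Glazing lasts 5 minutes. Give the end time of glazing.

Baking starts at 5:52 PM − 105 min = 4:07 PM.
Glazing starts at 4:07 PM − 95 min = 2:32 PM.
Glazing ends at 2:32 PM + 5 min = 2:37 PM.

2:37 PM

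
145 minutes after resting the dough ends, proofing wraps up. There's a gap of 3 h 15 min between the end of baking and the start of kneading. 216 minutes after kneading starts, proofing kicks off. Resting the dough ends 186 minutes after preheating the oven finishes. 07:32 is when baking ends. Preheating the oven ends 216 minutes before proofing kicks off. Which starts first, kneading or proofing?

Kneading starts at 07:32 + 195 min = 10:47.
Proofing starts at 10:47 + 216 min = 14:23.
Kneading starts at 10:47 and proofing starts at 14:23, so kneading is first.

kneading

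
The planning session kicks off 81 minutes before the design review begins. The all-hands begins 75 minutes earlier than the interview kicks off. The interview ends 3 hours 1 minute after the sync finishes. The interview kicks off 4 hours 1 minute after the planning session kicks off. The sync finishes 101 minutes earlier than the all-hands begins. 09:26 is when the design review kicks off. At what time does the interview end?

12:11

The planning session starts at 09:26 − 81 min = 08:05.
The interview starts at 08:05 + 241 min = 12:06.
The all-hands starts at 12:06 − 75 min = 10:51.
The sync ends at 10:51 − 101 min = 09:10.
The interview ends at 09:10 + 181 min = 12:11.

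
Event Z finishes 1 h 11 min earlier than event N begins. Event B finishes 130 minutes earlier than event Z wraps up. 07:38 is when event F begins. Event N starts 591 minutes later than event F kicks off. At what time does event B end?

Event N starts at 07:38 + 591 min = 17:29.
Event Z ends at 17:29 − 71 min = 16:18.
Event B ends at 16:18 − 130 min = 14:08.

14:08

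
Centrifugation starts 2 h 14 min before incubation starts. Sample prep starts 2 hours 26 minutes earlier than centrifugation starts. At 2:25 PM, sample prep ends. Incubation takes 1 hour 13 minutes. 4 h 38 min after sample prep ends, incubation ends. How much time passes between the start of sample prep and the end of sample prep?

Incubation ends at 2:25 PM + 278 min = 7:03 PM.
Incubation starts at 7:03 PM − 73 min = 5:50 PM.
Centrifugation starts at 5:50 PM − 134 min = 3:36 PM.
Sample prep starts at 3:36 PM − 146 min = 1:10 PM.
From 1:10 PM to 2:25 PM is 1 hour 15 minutes.

1 hour 15 minutes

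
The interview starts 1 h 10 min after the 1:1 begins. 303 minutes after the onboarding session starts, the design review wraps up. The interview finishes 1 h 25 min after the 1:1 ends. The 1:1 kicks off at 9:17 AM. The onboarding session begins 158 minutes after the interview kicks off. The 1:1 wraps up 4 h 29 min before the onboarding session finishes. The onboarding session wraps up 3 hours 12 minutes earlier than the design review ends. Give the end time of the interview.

The interview starts at 9:17 AM + 70 min = 10:27 AM.
The onboarding session starts at 10:27 AM + 158 min = 1:05 PM.
The design review ends at 1:05 PM + 303 min = 6:08 PM.
The onboarding session ends at 6:08 PM − 192 min = 2:56 PM.
The 1:1 ends at 2:56 PM − 269 min = 10:27 AM.
The interview ends at 10:27 AM + 85 min = 11:52 AM.

11:52 AM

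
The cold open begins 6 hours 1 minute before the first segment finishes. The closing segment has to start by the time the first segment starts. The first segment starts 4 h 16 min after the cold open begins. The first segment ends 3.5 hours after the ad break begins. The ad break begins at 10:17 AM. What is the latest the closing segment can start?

The first segment ends at 10:17 AM + 210 min = 1:47 PM.
The cold open starts at 1:47 PM − 361 min = 7:46 AM.
The first segment starts at 7:46 AM + 256 min = 12:02 PM.
The closing segment is bounded by the first segment, so the latest it can start is 12:02 PM.

12:02 PM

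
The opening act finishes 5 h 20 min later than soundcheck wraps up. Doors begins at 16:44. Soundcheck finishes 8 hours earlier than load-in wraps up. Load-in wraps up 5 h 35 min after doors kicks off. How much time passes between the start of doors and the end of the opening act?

Load-in ends at 16:44 + 335 min = 22:19.
Soundcheck ends at 22:19 − 480 min = 14:19.
The opening act ends at 14:19 + 320 min = 19:39.
From 16:44 to 19:39 is 2 hours 55 minutes.

2 hours 55 minutes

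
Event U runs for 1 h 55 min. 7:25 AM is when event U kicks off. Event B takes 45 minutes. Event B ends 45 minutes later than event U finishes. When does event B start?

Event U ends at 7:25 AM + 115 min = 9:20 AM.
Event B ends at 9:20 AM + 45 min = 10:05 AM.
Event B starts at 10:05 AM − 45 min = 9:20 AM.

9:20 AM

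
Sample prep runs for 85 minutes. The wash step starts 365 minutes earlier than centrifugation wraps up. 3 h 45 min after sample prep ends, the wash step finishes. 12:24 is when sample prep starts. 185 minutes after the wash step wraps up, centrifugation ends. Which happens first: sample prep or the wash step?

Sample prep ends at 12:24 + 85 min = 13:49.
The wash step ends at 13:49 + 225 min = 17:34.
Centrifugation ends at 17:34 + 185 min = 20:39.
The wash step starts at 20:39 − 365 min = 14:34.
Sample prep starts at 12:24 and the wash step starts at 14:34, so sample prep is first.

sample prep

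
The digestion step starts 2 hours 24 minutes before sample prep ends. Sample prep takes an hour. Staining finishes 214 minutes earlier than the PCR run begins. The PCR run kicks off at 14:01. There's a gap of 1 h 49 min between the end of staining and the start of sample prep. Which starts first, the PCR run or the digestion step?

the digestion step

Staining ends at 14:01 − 214 min = 10:27.
Sample prep starts at 10:27 + 109 min = 12:16.
Sample prep ends at 12:16 + 60 min = 13:16.
The digestion step starts at 13:16 − 144 min = 10:52.
The PCR run starts at 14:01 and the digestion step starts at 10:52, so the digestion step is first.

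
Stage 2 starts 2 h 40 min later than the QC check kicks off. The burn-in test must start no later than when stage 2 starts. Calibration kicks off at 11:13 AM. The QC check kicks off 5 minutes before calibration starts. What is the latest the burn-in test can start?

The QC check starts at 11:13 AM − 5 min = 11:08 AM.
Stage 2 starts at 11:08 AM + 160 min = 1:48 PM.
The burn-in test is bounded by stage 2, so the latest it can start is 1:48 PM.

1:48 PM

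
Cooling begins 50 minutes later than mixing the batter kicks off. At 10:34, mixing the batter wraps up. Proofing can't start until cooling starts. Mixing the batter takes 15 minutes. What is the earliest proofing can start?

Mixing the batter starts at 10:34 − 15 min = 10:19.
Cooling starts at 10:19 + 50 min = 11:09.
Proofing is bounded by cooling, so the earliest it can start is 11:09.

11:09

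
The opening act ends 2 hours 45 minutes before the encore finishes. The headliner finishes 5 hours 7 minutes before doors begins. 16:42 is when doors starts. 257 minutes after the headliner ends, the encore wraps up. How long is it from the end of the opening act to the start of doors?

The headliner ends at 16:42 − 307 min = 11:35.
The encore ends at 11:35 + 257 min = 15:52.
The opening act ends at 15:52 − 165 min = 13:07.
From 13:07 to 16:42 is 3 h 35 min.

3 h 35 min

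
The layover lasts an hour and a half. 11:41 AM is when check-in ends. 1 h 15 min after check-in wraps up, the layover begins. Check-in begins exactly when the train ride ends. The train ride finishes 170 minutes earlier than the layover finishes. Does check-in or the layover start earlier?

The layover starts at 11:41 AM + 75 min = 12:56 PM.
The layover ends at 12:56 PM + 90 min = 2:26 PM.
The train ride ends at 2:26 PM − 170 min = 11:36 AM.
So check-in starts at 11:36 AM.
Check-in starts at 11:36 AM and the layover starts at 12:56 PM, so check-in is first.

check-in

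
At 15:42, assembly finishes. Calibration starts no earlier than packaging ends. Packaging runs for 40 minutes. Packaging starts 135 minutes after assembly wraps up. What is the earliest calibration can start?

Packaging starts at 15:42 + 135 min = 17:57.
Packaging ends at 17:57 + 40 min = 18:37.
Calibration is bounded by packaging, so the earliest it can start is 18:37.

18:37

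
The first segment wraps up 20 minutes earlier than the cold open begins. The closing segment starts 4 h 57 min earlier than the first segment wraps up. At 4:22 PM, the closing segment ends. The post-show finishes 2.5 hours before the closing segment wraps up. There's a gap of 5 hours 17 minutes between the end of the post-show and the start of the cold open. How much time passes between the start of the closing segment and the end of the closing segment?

2 h 30 min

The post-show ends at 4:22 PM − 150 min = 1:52 PM.
The cold open starts at 1:52 PM + 317 min = 7:09 PM.
The first segment ends at 7:09 PM − 20 min = 6:49 PM.
The closing segment starts at 6:49 PM − 297 min = 1:52 PM.
From 1:52 PM to 4:22 PM is 2 h 30 min.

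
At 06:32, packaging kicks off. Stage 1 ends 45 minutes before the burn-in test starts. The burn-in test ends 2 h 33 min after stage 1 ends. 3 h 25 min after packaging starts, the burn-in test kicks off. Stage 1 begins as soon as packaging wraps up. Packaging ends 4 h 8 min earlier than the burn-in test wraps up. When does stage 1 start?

07:37

The burn-in test starts at 06:32 + 205 min = 09:57.
Stage 1 ends at 09:57 − 45 min = 09:12.
The burn-in test ends at 09:12 + 153 min = 11:45.
Packaging ends at 11:45 − 248 min = 07:37.
So stage 1 starts at 07:37.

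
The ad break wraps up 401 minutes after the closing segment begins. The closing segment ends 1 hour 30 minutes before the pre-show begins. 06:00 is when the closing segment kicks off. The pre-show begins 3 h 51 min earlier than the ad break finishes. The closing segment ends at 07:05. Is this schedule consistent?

The ad break ends at 06:00 + 401 min = 12:41.
The pre-show starts at 12:41 − 231 min = 08:50.
The closing segment ends at 08:50 − 90 min = 07:20.
But the closing segment is also said to end at 07:05 — a 15-minute conflict.

No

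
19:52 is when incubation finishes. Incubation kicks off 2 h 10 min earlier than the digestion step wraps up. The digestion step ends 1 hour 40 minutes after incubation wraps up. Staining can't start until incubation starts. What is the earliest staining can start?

19:22

The digestion step ends at 19:52 + 100 min = 21:32.
Incubation starts at 21:32 − 130 min = 19:22.
Staining is bounded by incubation, so the earliest it can start is 19:22.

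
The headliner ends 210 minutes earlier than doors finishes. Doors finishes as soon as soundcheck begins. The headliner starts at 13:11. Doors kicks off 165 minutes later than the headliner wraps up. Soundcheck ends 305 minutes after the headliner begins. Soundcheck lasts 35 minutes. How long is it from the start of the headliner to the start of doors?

Soundcheck ends at 13:11 + 305 min = 18:16.
Soundcheck starts at 18:16 − 35 min = 17:41.
So doors ends at 17:41.
The headliner ends at 17:41 − 210 min = 14:11.
Doors starts at 14:11 + 165 min = 16:56.
From 13:11 to 16:56 is 225 minutes.

225 minutes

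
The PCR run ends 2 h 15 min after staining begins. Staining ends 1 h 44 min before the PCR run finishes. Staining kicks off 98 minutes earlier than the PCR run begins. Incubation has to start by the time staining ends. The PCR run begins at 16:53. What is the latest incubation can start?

Staining starts at 16:53 − 98 min = 15:15.
The PCR run ends at 15:15 + 135 min = 17:30.
Staining ends at 17:30 − 104 min = 15:46.
Incubation is bounded by staining, so the latest it can start is 15:46.

15:46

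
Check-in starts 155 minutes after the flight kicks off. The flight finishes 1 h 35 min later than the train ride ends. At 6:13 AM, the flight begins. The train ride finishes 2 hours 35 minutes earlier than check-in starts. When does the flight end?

Check-in starts at 6:13 AM + 155 min = 8:48 AM.
The train ride ends at 8:48 AM − 155 min = 6:13 AM.
The flight ends at 6:13 AM + 95 min = 7:48 AM.

7:48 AM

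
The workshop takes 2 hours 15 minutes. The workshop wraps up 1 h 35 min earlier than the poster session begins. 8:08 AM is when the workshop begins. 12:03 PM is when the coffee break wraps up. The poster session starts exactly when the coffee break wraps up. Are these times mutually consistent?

The poster session starts at 12:03 PM.
The workshop ends at 12:03 PM − 95 min = 10:28 AM.
The workshop starts at 10:28 AM − 135 min = 8:13 AM.
But the workshop is also said to start at 8:08 AM — a 5-minute conflict.

No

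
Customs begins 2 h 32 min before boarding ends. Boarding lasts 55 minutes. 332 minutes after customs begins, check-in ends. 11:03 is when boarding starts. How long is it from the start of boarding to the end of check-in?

3 hours 55 minutes

Boarding ends at 11:03 + 55 min = 11:58.
Customs starts at 11:58 − 152 min = 09:26.
Check-in ends at 09:26 + 332 min = 14:58.
From 11:03 to 14:58 is 3 hours 55 minutes.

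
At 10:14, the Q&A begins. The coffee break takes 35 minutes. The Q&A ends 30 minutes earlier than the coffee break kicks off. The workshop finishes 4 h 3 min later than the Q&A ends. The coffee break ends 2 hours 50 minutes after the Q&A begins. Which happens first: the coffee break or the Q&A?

the Q&A

The coffee break ends at 10:14 + 170 min = 13:04.
The coffee break starts at 13:04 − 35 min = 12:29.
The coffee break starts at 12:29 and the Q&A starts at 10:14, so the Q&A is first.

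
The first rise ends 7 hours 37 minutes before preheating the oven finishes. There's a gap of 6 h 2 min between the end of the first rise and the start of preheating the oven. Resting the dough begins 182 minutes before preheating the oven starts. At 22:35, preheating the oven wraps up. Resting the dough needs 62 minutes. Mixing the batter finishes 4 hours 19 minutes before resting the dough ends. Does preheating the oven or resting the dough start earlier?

The first rise ends at 22:35 − 457 min = 14:58.
Preheating the oven starts at 14:58 + 362 min = 21:00.
Resting the dough starts at 21:00 − 182 min = 17:58.
Preheating the oven starts at 21:00 and resting the dough starts at 17:58, so resting the dough is first.

resting the dough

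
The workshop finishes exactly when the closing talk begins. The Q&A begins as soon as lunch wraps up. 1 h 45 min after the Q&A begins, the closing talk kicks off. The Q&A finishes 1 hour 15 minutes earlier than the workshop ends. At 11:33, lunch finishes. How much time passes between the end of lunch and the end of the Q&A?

30 minutes

The Q&A starts at 11:33.
The closing talk starts at 11:33 + 105 min = 13:18.
So the workshop ends at 13:18.
The Q&A ends at 13:18 − 75 min = 12:03.
From 11:33 to 12:03 is 30 minutes.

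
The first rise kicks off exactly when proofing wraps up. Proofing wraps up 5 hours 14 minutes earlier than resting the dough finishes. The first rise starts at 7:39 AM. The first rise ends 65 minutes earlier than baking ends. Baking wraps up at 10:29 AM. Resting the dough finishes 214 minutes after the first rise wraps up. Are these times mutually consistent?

The first rise ends at 10:29 AM − 65 min = 9:24 AM.
Resting the dough ends at 9:24 AM + 214 min = 12:58 PM.
Proofing ends at 12:58 PM − 314 min = 7:44 AM.
So the first rise starts at 7:44 AM.
But the first rise is also said to start at 7:39 AM — a 5-minute conflict.

No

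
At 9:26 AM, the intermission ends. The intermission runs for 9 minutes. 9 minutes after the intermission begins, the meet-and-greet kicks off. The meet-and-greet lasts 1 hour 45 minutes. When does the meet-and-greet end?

11:11 AM

The intermission starts at 9:26 AM − 9 min = 9:17 AM.
The meet-and-greet starts at 9:17 AM + 9 min = 9:26 AM.
The meet-and-greet ends at 9:26 AM + 105 min = 11:11 AM.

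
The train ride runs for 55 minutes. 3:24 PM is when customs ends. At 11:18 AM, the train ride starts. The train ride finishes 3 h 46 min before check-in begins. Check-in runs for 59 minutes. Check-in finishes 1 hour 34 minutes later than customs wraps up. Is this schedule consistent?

Yes

Check-in ends at 3:24 PM + 94 min = 4:58 PM.
Check-in starts at 4:58 PM − 59 min = 3:59 PM.
The train ride ends at 3:59 PM − 226 min = 12:13 PM.
The train ride starts at 12:13 PM − 55 min = 11:18 AM.
That matches the stated 11:18 AM, so the schedule is consistent.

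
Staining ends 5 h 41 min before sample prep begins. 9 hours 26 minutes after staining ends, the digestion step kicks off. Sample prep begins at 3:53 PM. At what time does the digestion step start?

Staining ends at 3:53 PM − 341 min = 10:12 AM.
The digestion step starts at 10:12 AM + 566 min = 7:38 PM.

7:38 PM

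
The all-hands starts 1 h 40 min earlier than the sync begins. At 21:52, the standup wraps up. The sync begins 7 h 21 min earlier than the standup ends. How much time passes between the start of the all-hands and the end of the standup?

541 minutes

The sync starts at 21:52 − 441 min = 14:31.
The all-hands starts at 14:31 − 100 min = 12:51.
From 12:51 to 21:52 is 541 minutes.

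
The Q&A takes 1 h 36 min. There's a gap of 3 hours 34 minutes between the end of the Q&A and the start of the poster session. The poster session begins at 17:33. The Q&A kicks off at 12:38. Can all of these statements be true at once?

No

The Q&A ends at 12:38 + 96 min = 14:14.
The poster session starts at 14:14 + 214 min = 17:48.
But the poster session is also said to start at 17:33 — a 15-minute conflict.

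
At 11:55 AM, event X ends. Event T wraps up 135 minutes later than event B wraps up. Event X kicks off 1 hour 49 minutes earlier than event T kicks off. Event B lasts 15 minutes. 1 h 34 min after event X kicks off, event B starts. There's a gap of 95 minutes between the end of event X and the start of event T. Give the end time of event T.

3:45 PM

Event T starts at 11:55 AM + 95 min = 1:30 PM.
Event X starts at 1:30 PM − 109 min = 11:41 AM.
Event B starts at 11:41 AM + 94 min = 1:15 PM.
Event B ends at 1:15 PM + 15 min = 1:30 PM.
Event T ends at 1:30 PM + 135 min = 3:45 PM.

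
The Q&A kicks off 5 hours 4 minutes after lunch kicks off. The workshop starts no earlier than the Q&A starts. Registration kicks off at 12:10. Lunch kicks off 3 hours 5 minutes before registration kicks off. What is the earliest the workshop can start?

14:09

Lunch starts at 12:10 − 185 min = 09:05.
The Q&A starts at 09:05 + 304 min = 14:09.
The workshop is bounded by the Q&A, so the earliest it can start is 14:09.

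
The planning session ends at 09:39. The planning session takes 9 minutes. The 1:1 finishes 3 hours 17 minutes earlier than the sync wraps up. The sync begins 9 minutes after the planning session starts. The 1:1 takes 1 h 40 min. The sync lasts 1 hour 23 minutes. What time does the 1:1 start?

The planning session starts at 09:39 − 9 min = 09:30.
The sync starts at 09:30 + 9 min = 09:39.
The sync ends at 09:39 + 83 min = 11:02.
The 1:1 ends at 11:02 − 197 min = 07:45.
The 1:1 starts at 07:45 − 100 min = 06:05.

06:05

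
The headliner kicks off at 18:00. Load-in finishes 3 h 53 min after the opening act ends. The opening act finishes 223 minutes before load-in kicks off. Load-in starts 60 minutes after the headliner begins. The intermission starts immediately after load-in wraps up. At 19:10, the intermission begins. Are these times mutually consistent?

Load-in starts at 18:00 + 60 min = 19:00.
The opening act ends at 19:00 − 223 min = 15:17.
Load-in ends at 15:17 + 233 min = 19:10.
So the intermission starts at 19:10.
That matches the stated 19:10, so the schedule is consistent.

Yes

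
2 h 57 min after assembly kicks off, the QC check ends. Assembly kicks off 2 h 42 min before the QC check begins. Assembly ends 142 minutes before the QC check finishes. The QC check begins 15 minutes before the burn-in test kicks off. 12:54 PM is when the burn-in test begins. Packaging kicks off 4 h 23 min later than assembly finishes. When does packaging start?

The QC check starts at 12:54 PM − 15 min = 12:39 PM.
Assembly starts at 12:39 PM − 162 min = 9:57 AM.
The QC check ends at 9:57 AM + 177 min = 12:54 PM.
Assembly ends at 12:54 PM − 142 min = 10:32 AM.
Packaging starts at 10:32 AM + 263 min = 2:55 PM.

2:55 PM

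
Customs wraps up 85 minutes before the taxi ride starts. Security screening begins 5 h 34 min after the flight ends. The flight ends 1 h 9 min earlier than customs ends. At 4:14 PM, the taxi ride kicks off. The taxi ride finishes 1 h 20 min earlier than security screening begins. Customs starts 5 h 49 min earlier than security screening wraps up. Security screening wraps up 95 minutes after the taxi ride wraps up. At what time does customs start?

Customs ends at 4:14 PM − 85 min = 2:49 PM.
The flight ends at 2:49 PM − 69 min = 1:40 PM.
Security screening starts at 1:40 PM + 334 min = 7:14 PM.
The taxi ride ends at 7:14 PM − 80 min = 5:54 PM.
Security screening ends at 5:54 PM + 95 min = 7:29 PM.
Customs starts at 7:29 PM − 349 min = 1:40 PM.

1:40 PM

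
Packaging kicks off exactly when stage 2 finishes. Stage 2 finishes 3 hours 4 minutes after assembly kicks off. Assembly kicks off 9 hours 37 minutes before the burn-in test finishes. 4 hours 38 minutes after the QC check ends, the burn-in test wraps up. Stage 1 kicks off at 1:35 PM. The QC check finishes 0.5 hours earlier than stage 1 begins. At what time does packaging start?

11:10 AM

The QC check ends at 1:35 PM − 30 min = 1:05 PM.
The burn-in test ends at 1:05 PM + 278 min = 5:43 PM.
Assembly starts at 5:43 PM − 577 min = 8:06 AM.
Stage 2 ends at 8:06 AM + 184 min = 11:10 AM.
So packaging starts at 11:10 AM.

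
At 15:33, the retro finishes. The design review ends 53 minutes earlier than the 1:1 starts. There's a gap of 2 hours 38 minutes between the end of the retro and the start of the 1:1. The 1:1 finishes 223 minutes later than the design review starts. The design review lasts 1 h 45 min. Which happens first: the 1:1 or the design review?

the design review

The 1:1 starts at 15:33 + 158 min = 18:11.
The design review ends at 18:11 − 53 min = 17:18.
The design review starts at 17:18 − 105 min = 15:33.
The 1:1 starts at 18:11 and the design review starts at 15:33, so the design review is first.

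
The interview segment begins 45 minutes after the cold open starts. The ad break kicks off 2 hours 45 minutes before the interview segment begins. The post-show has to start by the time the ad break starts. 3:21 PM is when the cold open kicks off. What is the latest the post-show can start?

1:21 PM

The interview segment starts at 3:21 PM + 45 min = 4:06 PM.
The ad break starts at 4:06 PM − 165 min = 1:21 PM.
The post-show is bounded by the ad break, so the latest it can start is 1:21 PM.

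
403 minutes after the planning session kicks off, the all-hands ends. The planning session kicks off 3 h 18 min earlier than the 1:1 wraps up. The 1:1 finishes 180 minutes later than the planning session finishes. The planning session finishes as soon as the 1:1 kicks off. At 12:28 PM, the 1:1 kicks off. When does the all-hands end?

The planning session ends at 12:28 PM.
The 1:1 ends at 12:28 PM + 180 min = 3:28 PM.
The planning session starts at 3:28 PM − 198 min = 12:10 PM.
The all-hands ends at 12:10 PM + 403 min = 6:53 PM.

6:53 PM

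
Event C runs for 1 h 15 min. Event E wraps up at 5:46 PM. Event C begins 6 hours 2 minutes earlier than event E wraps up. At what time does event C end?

Event C starts at 5:46 PM − 362 min = 11:44 AM.
Event C ends at 11:44 AM + 75 min = 12:59 PM.

12:59 PM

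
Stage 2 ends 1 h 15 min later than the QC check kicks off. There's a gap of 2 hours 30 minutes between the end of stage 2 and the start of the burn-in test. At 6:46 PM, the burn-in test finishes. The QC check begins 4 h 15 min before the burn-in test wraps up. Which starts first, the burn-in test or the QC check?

the QC check

The QC check starts at 6:46 PM − 255 min = 2:31 PM.
Stage 2 ends at 2:31 PM + 75 min = 3:46 PM.
The burn-in test starts at 3:46 PM + 150 min = 6:16 PM.
The burn-in test starts at 6:16 PM and the QC check starts at 2:31 PM, so the QC check is first.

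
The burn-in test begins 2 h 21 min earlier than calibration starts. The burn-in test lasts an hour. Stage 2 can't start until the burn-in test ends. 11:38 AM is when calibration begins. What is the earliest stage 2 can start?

10:17 AM

The burn-in test starts at 11:38 AM − 141 min = 9:17 AM.
The burn-in test ends at 9:17 AM + 60 min = 10:17 AM.
Stage 2 is bounded by the burn-in test, so the earliest it can start is 10:17 AM.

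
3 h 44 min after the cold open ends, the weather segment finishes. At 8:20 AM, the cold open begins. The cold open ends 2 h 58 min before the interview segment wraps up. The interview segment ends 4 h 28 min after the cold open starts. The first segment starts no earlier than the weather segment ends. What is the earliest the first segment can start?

The interview segment ends at 8:20 AM + 268 min = 12:48 PM.
The cold open ends at 12:48 PM − 178 min = 9:50 AM.
The weather segment ends at 9:50 AM + 224 min = 1:34 PM.
The first segment is bounded by the weather segment, so the earliest it can start is 1:34 PM.

1:34 PM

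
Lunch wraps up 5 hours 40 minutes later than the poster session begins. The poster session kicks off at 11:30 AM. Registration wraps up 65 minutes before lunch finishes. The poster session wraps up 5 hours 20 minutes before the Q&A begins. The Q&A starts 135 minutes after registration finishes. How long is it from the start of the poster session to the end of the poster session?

Lunch ends at 11:30 AM + 340 min = 5:10 PM.
Registration ends at 5:10 PM − 65 min = 4:05 PM.
The Q&A starts at 4:05 PM + 135 min = 6:20 PM.
The poster session ends at 6:20 PM − 320 min = 1:00 PM.
From 11:30 AM to 1:00 PM is 90 minutes.

90 minutes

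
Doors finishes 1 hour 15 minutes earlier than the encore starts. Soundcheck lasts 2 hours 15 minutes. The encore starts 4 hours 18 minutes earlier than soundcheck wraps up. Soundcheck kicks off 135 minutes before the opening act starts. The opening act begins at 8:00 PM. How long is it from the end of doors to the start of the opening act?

333 minutes

Soundcheck starts at 8:00 PM − 135 min = 5:45 PM.
Soundcheck ends at 5:45 PM + 135 min = 8:00 PM.
The encore starts at 8:00 PM − 258 min = 3:42 PM.
Doors ends at 3:42 PM − 75 min = 2:27 PM.
From 2:27 PM to 8:00 PM is 333 minutes.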